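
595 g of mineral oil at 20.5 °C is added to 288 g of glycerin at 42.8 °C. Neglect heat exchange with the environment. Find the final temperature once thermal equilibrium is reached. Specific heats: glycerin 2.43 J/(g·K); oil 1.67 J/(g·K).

Taking heat into each body as positive, Σ m c ΔT = 0:
288×2.43×(T − 42.8) + 595×1.67×(T − 20.5) = 0
699.84(T − 42.8) + 993.65(T − 20.5) = 0
(699.84 + 993.65) T = 699.84×42.8 + 993.65×20.5
T = 50323/1693.5 ≈ 29.72 °C

T_f ≈ 29.7 °C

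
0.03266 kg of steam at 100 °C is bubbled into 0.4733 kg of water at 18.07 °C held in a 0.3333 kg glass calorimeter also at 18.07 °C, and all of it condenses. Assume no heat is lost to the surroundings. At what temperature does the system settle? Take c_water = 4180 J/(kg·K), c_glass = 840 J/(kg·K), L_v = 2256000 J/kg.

T_f ≈ 53.5 °C

Heat gained plus heat lost sum to zero:
condense steam: −0.03266·2256000 = −73681; condensed water 100 °C→T: 136.52(T − 100); original water: 1978.4(T − 18.07); glass cup: 0.3333·840·(T − 18.07) = 279.97(T − 18.07)
2394.9 T = 73681 + 13652 + 40809 = 128142
T ≈ 53.51 °C — below 100 °C, confirming all the steam condensed.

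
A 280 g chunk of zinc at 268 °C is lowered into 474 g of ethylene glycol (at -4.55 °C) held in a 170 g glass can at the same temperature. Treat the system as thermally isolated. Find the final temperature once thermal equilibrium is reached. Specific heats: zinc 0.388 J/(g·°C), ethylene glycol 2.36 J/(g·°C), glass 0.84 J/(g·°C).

T_f ≈ 17.1 °C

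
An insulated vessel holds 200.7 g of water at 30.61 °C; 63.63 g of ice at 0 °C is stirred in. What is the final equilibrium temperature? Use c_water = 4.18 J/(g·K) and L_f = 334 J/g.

T_f ≈ 4.0 °C

Heat gained plus heat lost sum to zero:
melt ice: 63.63×334 = 21252
  meltwater 0→T: 63.63×4.18×T = 265.97 T
  water cools: 200.7×4.18×(T − 30.61) = 838.93(T − 30.61)
1104.9 T = 25680 − 21252 = 4427.1
T ≈ 4.01 °C (positive, so assuming full melt was valid).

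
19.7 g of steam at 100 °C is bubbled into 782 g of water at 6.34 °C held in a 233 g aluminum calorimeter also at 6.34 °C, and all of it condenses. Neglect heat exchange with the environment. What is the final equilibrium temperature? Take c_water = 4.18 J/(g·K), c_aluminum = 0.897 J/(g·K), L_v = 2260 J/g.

T_f ≈ 21.0 °C

Sum of m c ΔT and latent-heat terms is zero:
condense steam: −19.7×2260 = −44522; condensed water 100 °C→T: 82.35(T − 100); water warms: 782×4.18×(T − 6.34) = 3268.8(T − 6.34); cup: 209(T − 6.34)
3560.1 T = 44522 + 8234.6 + 22049 = 74806
T ≈ 21.01 °C, under the boiling point, so the assumption holds.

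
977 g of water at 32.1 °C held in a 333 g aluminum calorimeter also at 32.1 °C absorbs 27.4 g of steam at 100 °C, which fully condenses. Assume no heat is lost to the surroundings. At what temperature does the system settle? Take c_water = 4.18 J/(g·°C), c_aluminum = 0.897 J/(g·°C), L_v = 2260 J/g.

Setting the total heat transfer to zero:
latent heat released on condensation: 27.4×2260 = 61924
  condensed water 100 °C→T: 114.53(T − 100)
  water warms: 977×4.18×(T − 32.1) = 4083.9(T − 32.1)
  aluminum cup: 333×0.897×(T − 32.1) = 298.7(T − 32.1)
4497.1 T = 61924 + 11453 + 140680 = 214057
T ≈ 47.60 °C (< 100 °C, so full condensation is consistent).

T_f ≈ 47.6 °C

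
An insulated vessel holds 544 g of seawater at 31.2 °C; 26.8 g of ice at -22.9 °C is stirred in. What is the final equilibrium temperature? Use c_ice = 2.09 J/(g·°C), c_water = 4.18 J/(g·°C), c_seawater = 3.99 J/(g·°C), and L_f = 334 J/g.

T_f ≈ 25.2 °C

Energy balance with sensible and latent terms:
warm ice to 0 °C: 26.8×2.09×(0 − (-22.9)) = 1282.7
  fusion: m_ice L_f = 26.8×334 = 8951.2
  meltwater 0→T: 26.8×4.18×T = 112.02 T
  seawater cools: 544×3.99×(T − 31.2) = 2170.6(T − 31.2)
2282.6 T = 67721 − 10234 = 57488
T ≈ 25.19 °C (positive, so assuming full melt was valid).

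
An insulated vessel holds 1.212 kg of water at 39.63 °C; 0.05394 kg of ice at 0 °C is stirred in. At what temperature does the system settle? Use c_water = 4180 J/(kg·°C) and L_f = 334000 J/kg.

Sum of m c ΔT and latent-heat terms is zero:
fusion: m_ice L_f = 0.05394×334000 = 18016; meltwater 0→T: 0.05394×4180×T = 225.47 T; water: 5066.2(T − 39.63)
5291.6 T = 200772 − 18016 = 182756
T ≈ 34.54 °C. Since T > 0 °C, the all-ice-melts assumption holds.

T_f ≈ 34.5 °C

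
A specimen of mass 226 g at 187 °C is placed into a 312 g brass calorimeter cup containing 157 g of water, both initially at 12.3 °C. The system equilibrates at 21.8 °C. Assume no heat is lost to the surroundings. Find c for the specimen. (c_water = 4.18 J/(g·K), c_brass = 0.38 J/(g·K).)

Heat gained plus heat lost sum to zero:
226×c×(21.8 − 187) + 157×4.18×(21.8 − 12.3) + 312×0.38×(21.8 − 12.3) = 0
-37335 c = -7360.8
c = -7360.8/-37335 ≈ 0.1972 J/(g·K)

c ≈ 0.197 J/(g·K)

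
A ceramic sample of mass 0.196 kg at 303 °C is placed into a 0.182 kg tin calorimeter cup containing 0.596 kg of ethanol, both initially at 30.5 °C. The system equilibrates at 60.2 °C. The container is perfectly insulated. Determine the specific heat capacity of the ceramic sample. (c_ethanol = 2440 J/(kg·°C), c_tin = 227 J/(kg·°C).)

c ≈ 933 J/(kg·°C)

Energy conservation, ΣQ = 0:
0.196×c×(60.2 − 303) + 0.596×2440×(60.2 − 30.5) + 0.182×227×(60.2 − 30.5) = 0
-47.59 c = -44418
c = -44418/-47.59 ≈ 933.4 J/(kg·°C)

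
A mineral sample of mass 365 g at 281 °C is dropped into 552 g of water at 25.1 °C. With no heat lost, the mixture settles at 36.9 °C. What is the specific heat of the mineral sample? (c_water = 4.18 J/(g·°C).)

c ≈ 0.306 J/(g·°C)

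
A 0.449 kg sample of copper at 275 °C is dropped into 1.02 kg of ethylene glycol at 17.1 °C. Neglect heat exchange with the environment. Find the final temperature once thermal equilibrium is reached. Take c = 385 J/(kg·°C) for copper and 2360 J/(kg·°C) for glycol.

T_f ≈ 34.4 °C

Heat gained plus heat lost sum to zero:
0.449*385*(T − 275) + 1.02*2360*(T − 17.1) = 0
172.87(T − 275) + 2407.2(T − 17.1) = 0
(172.87 + 2407.2) T = 172.87*275 + 2407.2*17.1
T ≈ 34.38 °C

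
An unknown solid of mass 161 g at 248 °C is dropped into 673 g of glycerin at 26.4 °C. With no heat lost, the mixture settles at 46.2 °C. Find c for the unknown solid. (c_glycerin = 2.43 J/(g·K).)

c ≈ 0.997 J/(g·K)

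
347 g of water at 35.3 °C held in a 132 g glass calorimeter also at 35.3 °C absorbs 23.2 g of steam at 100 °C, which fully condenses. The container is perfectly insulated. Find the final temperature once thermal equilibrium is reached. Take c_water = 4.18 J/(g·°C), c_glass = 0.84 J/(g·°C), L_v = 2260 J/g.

T_f ≈ 70.7 °C

Net heat exchanged in the isolated system is zero:
steam→water at 100 °C releases m L_v = 23.2×2260 = 52432
  condensed water 100 °C→T: 96.98(T − 100)
  water warms: 347×4.18×(T − 35.3) = 1450.5(T − 35.3)
  glass cup: 132×0.84×(T − 35.3) = 110.88(T − 35.3)
1658.3 T = 52432 + 9697.6 + 55115 = 117245
T ≈ 70.70 °C (< 100 °C, so full condensation is consistent).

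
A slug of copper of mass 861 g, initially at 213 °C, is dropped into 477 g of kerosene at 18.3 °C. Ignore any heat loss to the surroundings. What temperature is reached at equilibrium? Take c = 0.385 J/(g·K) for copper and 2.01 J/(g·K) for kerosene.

T_f ≈ 68.3 °C

With ΣQ=0 the equilibrium temperature is the m·c-weighted mean:
T_f = (331.49*213 + 958.77*18.3) / (331.49 + 958.77)
    = 88152 / 1290.3 ≈ 68.32 °C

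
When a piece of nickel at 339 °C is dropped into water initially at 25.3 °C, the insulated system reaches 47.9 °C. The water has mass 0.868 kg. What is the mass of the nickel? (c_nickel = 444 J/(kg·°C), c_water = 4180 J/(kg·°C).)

|Q_nickel| = |Q_water|:
m×444×(339 − 47.9) = 0.868×4180×(47.9 − 25.3)
129248 m = 81998  ⇒  m ≈ 0.6344 kg

m ≈ 0.634 kg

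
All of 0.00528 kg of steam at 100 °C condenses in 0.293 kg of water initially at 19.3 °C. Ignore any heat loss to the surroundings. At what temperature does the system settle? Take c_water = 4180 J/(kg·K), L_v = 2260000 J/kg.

Conservation of energy gives ΣQ = 0:
condense steam: −0.00528×2260000 = −11933; condensate cools 100→T: 0.00528×4180×(T − 100) = 22.07(T − 100); original water: 1224.7(T − 19.3)
1246.8 T = 11933 + 2207 + 23637 = 37777
T ≈ 30.30 °C (< 100 °C, so full condensation is consistent).

T_f ≈ 30.3 °C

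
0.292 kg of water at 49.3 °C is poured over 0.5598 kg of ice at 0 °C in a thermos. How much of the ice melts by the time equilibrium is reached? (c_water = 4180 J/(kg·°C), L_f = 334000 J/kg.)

Cooling the water to 0 °C releases 0.292·4180·49.3 = 60174 J.
Melting all 0.5598 kg of ice would need 0.5598·334000 = 186973 J.
That's not enough to melt it all — equilibrium is at 0 °C with ice remaining.
m_melt = 60174 / L_f = 0.1802 kg.

m_melted ≈ 0.18 kg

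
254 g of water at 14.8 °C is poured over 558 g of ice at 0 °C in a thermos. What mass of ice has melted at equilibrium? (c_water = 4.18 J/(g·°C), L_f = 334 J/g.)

Water can give up m c ΔT = 254×4.18×14.8 = 15713 J before reaching 0 °C.
Fully melting the ice requires m_ice L_f = 558×334 = 186372 J.
Since 15713 < 186372 J, not all the ice melts; equilibrium is at 0 °C.
Mass melted = 15713/334 ≈ 47.05 g.

m_melted ≈ 47 g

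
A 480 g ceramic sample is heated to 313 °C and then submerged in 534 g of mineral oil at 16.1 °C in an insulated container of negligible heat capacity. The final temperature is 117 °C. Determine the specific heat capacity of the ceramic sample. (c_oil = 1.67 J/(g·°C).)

c ≈ 0.956 J/(g·°C)

Heat gained plus heat lost sum to zero:
480·c·(117 − 313) + 534·1.67·(117 − 16.1) = 0
-94080 c = -89981
c = -89981/-94080 ≈ 0.9564 J/(g·°C)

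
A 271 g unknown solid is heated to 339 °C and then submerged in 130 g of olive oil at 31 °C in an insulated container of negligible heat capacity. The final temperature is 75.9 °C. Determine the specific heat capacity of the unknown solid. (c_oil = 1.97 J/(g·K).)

c ≈ 0.161 J/(g·K)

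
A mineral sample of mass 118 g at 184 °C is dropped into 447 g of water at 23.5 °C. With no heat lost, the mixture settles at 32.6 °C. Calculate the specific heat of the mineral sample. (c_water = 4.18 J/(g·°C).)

m_s c (T_s − T_f) = m_water c_water (T_f − T_0):
118·c·(184 − 32.6) = 447·4.18·(32.6 − 23.5)
17865 c = 17003  ⇒  c ≈ 0.9517 J/(g·°C)

c ≈ 0.952 J/(g·°C)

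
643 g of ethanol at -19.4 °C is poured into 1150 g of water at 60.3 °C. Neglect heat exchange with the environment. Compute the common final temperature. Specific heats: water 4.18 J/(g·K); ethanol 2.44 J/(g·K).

T_f ≈ 40.7 °C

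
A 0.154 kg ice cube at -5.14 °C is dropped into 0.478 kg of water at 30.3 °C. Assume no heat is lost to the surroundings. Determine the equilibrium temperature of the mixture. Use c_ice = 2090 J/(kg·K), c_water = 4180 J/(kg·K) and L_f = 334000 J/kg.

T_f ≈ 2.8 °C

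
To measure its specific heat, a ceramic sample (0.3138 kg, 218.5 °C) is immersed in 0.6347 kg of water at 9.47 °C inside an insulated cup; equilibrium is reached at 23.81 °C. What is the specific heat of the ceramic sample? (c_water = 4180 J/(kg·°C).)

c ≈ 623 J/(kg·°C)

Heat lost by the ceramic sample = heat gained by the water:
0.3138×c×(218.5 − 23.81) = 0.6347×4180×(23.81 − 9.47)
61.09 c = 38045  ⇒  c ≈ 622.7 J/(kg·°C)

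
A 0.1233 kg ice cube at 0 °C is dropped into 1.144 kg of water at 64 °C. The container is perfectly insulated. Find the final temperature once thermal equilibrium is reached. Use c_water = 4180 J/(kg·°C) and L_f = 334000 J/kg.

T_f ≈ 50.0 °C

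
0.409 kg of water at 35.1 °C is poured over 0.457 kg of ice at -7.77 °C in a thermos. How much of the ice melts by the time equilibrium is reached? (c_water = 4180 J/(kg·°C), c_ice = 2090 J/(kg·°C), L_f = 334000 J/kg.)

m_melted ≈ 0.157 kg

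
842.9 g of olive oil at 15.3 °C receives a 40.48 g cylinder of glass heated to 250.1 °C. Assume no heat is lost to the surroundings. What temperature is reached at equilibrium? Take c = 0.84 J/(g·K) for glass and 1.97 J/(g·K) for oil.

T_f ≈ 20.0 °C

Taking heat into each body as positive, Σ m c ΔT = 0:
40.48×0.84×(T − 250.1) + 842.9×1.97×(T − 15.3) = 0
34(T − 250.1) + 1660.5(T − 15.3) = 0
(34 + 1660.5) T = 34×250.1 + 1660.5×15.3
T ≈ 20.01 °C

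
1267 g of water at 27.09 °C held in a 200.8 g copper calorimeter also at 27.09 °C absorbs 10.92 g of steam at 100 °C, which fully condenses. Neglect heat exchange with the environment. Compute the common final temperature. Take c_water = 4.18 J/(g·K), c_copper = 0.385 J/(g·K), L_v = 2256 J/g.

T_f ≈ 32.3 °C

Conservation of energy gives ΣQ = 0:
latent heat released on condensation: 10.92×2256 = 24636; condensed water 100 °C→T: 45.65(T − 100); original water: 5296.1(T − 27.09); copper cup: 200.8×0.385×(T − 27.09) = 77.31(T − 27.09)
5419 T = 24636 + 4564.6 + 145565 = 174765
T ≈ 32.25 °C, under the boiling point, so the assumption holds.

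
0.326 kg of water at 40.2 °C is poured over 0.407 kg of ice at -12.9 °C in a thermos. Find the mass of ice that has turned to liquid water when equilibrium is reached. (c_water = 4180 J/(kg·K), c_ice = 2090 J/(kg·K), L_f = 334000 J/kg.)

Water can give up m c ΔT = 0.326×4180×40.2 = 54780 J before reaching 0 °C.
Warming the ice to 0 °C takes 0.407×2090×12.9 = 10973 J, leaving 43807 J for melting.
To melt every bit of ice: 0.407×334000 = 135938 J.
Since 43807 < 135938 J, not all the ice melts; equilibrium is at 0 °C.
m_melted×334000 = 43807  ⇒  m_melted ≈ 0.1312 kg.

m_melted ≈ 0.131 kg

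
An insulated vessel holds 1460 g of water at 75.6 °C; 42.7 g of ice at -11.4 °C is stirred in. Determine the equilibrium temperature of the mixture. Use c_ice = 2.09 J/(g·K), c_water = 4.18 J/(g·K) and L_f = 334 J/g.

Sum of m c ΔT and latent-heat terms is zero:
warm ice to 0 °C: 42.7×2.09×(0 − (-11.4)) = 1017.4
  latent heat to melt: 42.7×334 = 14262
  meltwater 0→T: 42.7×4.18×T = 178.49 T
  water cools: 1460×4.18×(T − 75.6) = 6102.8(T − 75.6)
6281.3 T = 461372 − 15279 = 446093
T ≈ 71.02 °C. Since T > 0 °C, the all-ice-melts assumption holds.

T_f ≈ 71.0 °C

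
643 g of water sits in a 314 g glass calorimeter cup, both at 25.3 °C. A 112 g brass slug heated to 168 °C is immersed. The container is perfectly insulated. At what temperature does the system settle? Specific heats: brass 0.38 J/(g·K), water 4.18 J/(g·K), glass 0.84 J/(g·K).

T_f ≈ 27.3 °C

Heat gained plus heat lost sum to zero:
112*0.38*(T − 168) + 643*4.18*(T − 25.3) + 314*0.84*(T − 25.3) = 0
42.56(T − 168) + 2687.7(T − 25.3) + 263.76(T − 25.3) = 0
2994.1 T = 81823
T = 81823 / 2994.1 = 27.3 °C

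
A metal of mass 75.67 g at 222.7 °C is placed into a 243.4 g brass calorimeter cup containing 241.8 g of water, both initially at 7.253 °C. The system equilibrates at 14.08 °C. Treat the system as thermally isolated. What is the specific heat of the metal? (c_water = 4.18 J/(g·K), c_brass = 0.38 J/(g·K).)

c ≈ 0.477 J/(g·K)

Energy conservation, ΣQ = 0:
75.67·c·(14.08 − 222.7) + 241.8·4.18·(14.08 − 7.253) + 243.4·0.38·(14.08 − 7.253) = 0
-15786 c = -7531.7
c = -7531.7/-15786 ≈ 0.4771 J/(g·K)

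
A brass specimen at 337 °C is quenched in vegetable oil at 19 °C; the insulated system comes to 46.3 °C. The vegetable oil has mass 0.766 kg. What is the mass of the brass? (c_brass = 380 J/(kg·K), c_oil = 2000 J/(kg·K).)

m ≈ 0.379 kg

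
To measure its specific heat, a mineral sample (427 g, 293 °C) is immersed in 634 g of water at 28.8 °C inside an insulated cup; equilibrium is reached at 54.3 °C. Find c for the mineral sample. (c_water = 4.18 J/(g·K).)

Heat gained plus heat lost sum to zero:
427×c×(54.3 − 293) + 634×4.18×(54.3 − 28.8) = 0
-101925 c = -67578
c = -67578/-101925 ≈ 0.663 J/(g·K)

c ≈ 0.663 J/(g·K)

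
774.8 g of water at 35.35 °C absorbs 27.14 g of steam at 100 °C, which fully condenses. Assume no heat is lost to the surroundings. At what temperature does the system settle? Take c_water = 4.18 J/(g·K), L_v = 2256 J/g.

Energy conservation, ΣQ = 0:
steam→water at 100 °C releases m L_v = 27.14×2256 = 61228
  condensed water 100 °C→T: 113.45(T − 100)
  water warms: 774.8×4.18×(T − 35.35) = 3238.7(T − 35.35)
3352.1 T = 61228 + 11345 + 114487 = 187059
T ≈ 55.80 °C, under the boiling point, so the assumption holds.

T_f ≈ 55.8 °C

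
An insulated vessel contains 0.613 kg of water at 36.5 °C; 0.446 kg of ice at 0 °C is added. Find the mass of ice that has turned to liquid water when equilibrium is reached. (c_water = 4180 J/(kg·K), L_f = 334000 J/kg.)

Heat available from the water dropping to 0 °C: 0.613·4180·36.5 = 93525 J.
Melting all 0.446 kg of ice would need 0.446·334000 = 148964 J.
That's not enough to melt it all — equilibrium is at 0 °C with ice remaining.
m_melted·334000 = 93525  ⇒  m_melted ≈ 0.28 kg.

m_melted ≈ 0.28 kg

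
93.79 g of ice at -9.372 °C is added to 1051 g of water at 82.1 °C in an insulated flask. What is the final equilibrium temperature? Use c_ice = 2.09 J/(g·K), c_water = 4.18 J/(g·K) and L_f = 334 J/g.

T_f ≈ 68.4 °C

Taking heat into each body as positive, Σ m c ΔT = 0:
ice -9.372→0 °C: 93.79×2.09×9.372 = 1837.1; fusion: m_ice L_f = 93.79×334 = 31326; meltwater 0→T: 93.79×4.18×T = 392.04 T; water: 4393.2(T − 82.1)
4785.2 T = 360680 − 33163 = 327517
T ≈ 68.44 °C (positive, so assuming full melt was valid).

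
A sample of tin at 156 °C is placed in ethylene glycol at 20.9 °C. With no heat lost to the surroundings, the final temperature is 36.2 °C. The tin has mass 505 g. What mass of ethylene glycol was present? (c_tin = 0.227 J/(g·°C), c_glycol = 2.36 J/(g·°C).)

m ≈ 380 g

|Q_tin| = |Q_glycol|:
505×0.227×(156 − 36.2) = m×2.36×(36.2 − 20.9)
36.11 m = 13733  ⇒  m ≈ 380.3 g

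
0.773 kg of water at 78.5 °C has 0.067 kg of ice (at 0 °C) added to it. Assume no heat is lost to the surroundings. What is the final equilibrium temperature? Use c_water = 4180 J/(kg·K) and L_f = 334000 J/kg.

T_f ≈ 65.9 °C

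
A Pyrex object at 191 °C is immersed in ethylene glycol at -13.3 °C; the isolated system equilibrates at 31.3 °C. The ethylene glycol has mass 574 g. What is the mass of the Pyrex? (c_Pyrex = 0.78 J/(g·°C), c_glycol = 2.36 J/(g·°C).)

m ≈ 485 g

Heat lost by the Pyrex = heat gained by the glycol:
m×0.78×(191 − 31.3) = 574×2.36×(31.3 − (-13.3))
124.57 m = 60417  ⇒  m ≈ 485 g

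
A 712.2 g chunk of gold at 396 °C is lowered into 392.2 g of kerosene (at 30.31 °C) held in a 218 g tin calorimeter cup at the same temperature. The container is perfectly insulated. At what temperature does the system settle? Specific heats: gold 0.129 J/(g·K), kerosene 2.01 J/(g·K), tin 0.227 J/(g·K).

T_f ≈ 66.4 °C

With ΣQ=0 the equilibrium temperature is the m·c-weighted mean:
T_f = (91.87*396 + 788.32*30.31 + 49.49*30.31) / (91.87 + 788.32 + 49.49)
    = 61776 / 929.68 ≈ 66.45 °C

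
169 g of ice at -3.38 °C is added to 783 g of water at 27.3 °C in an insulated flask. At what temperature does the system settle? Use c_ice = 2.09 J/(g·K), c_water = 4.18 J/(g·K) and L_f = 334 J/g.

Let T be the final temperature. ΣQ_i = 0:
ice -3.38→0 °C: 169×2.09×3.38 = 1193.8
  latent heat to melt: 169×334 = 56446
  meltwater 0→T: 169×4.18×T = 706.42 T
  water cools: 783×4.18×(T − 27.3) = 3272.9(T − 27.3)
3979.4 T = 89351 − 57640 = 31711
T ≈ 7.97 °C. Since T > 0 °C, the all-ice-melts assumption holds.

T_f ≈ 8.0 °C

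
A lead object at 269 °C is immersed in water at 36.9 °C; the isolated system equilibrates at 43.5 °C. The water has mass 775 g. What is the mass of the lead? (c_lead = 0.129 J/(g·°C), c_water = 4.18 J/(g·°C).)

|Q_lead| = |Q_water|:
m×0.129×(269 − 43.5) = 775×4.18×(43.5 − 36.9)
29.09 m = 21381  ⇒  m ≈ 735 g

m ≈ 735 g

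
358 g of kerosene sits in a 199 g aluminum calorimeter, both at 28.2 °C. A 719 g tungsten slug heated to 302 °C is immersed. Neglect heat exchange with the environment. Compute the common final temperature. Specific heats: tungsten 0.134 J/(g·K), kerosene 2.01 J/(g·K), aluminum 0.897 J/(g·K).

Net heat exchanged in the isolated system is zero:
719*0.134*(T − 302) + 358*2.01*(T − 28.2) + 199*0.897*(T − 28.2) = 0
96.35(T − 302) + 719.58(T − 28.2) + 178.5(T − 28.2) = 0
994.43 T = 54422
T = 54422 / 994.43 = 54.7 °C

T_f ≈ 54.7 °C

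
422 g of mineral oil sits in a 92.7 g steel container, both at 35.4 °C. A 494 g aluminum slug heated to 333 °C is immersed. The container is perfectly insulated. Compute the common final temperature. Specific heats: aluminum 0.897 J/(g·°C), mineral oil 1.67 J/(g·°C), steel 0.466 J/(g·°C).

Energy conservation, ΣQ = 0:
494*0.897*(T − 333) + 422*1.67*(T − 35.4) + 92.7*0.466*(T − 35.4) = 0
443.12(T − 333) + 704.74(T − 35.4) + 43.2(T − 35.4) = 0
(443.12 + 704.74 + 43.2) T = 443.12*333 + 704.74*35.4 + 43.2*35.4
T ≈ 146.12 °C

T_f ≈ 146.1 °C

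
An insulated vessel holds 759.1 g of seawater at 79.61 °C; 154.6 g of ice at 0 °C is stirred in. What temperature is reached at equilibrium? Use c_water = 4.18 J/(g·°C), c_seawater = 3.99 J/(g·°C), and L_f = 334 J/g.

T_f ≈ 51.6 °C

Conservation of energy gives ΣQ = 0:
melt ice: 154.6×334 = 51636
  meltwater 0→T: 154.6×4.18×T = 646.23 T
  seawater cools: 759.1×3.99×(T − 79.61) = 3028.8(T − 79.61)
3675 T = 241123 − 51636 = 189487
T ≈ 51.56 °C. Since T > 0 °C, the all-ice-melts assumption holds.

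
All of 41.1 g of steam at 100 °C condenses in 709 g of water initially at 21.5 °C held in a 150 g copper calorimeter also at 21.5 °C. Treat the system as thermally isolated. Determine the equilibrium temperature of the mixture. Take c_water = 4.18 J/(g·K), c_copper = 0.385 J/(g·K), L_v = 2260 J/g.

T_f ≈ 54.8 °C

Energy conservation, ΣQ = 0:
condense steam: −41.1×2260 = −92886
  condensed water 100 °C→T: 171.8(T − 100)
  water warms: 709×4.18×(T − 21.5) = 2963.6(T − 21.5)
  copper cup: 150×0.385×(T − 21.5) = 57.75(T − 21.5)
3193.2 T = 92886 + 17180 + 64959 = 175025
T ≈ 54.81 °C — below 100 °C, confirming all the steam condensed.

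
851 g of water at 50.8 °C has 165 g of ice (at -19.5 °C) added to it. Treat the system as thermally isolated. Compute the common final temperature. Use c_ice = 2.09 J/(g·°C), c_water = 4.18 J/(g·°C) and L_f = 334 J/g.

T_f ≈ 28.0 °C

Taking heat into each body as positive, Σ m c ΔT = 0:
warm ice to 0 °C: 165×2.09×(0 − (-19.5)) = 6724.6
  melt ice: 165×334 = 55110
  warm the meltwater: 689.7 T
  water: 3557.2(T − 50.8)
4246.9 T = 180705 − 61835 = 118870
T ≈ 27.99 °C (positive, so assuming full melt was valid).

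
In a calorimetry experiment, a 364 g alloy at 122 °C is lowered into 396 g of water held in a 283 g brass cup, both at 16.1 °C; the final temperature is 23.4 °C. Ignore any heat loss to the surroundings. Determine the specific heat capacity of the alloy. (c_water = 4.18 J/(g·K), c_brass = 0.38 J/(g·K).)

c ≈ 0.359 J/(g·K)

Heat gained plus heat lost sum to zero:
364·c·(23.4 − 122) + 396·4.18·(23.4 − 16.1) + 283·0.38·(23.4 − 16.1) = 0
-35890 c = -12869
c = -12869/-35890 ≈ 0.3586 J/(g·K)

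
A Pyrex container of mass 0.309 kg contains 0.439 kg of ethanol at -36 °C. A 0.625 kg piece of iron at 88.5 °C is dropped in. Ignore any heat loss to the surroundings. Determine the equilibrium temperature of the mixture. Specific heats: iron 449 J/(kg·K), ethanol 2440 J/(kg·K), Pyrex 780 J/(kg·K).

T_f ≈ -14.1 °C

Let T be the final temperature. ΣQ_i = 0:
0.625·449·(T − 88.5) + 0.439·2440·(T − (-36)) + 0.309·780·(T − (-36)) = 0
280.62(T − 88.5) + 1071.2(T − (-36)) + 241.02(T − (-36)) = 0
(280.62 + 1071.2 + 241.02) T = 280.62·88.5 + 1071.2·(-36) + 241.02·(-36)
T = -22403/1592.8 ≈ -14.07 °C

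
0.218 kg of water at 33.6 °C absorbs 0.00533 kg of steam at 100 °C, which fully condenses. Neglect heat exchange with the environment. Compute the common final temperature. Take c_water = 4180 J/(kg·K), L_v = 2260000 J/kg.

T_f ≈ 48.1 °C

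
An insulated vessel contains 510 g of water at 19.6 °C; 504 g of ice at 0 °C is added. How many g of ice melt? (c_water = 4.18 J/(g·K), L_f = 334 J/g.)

m_melted ≈ 125 g

Cooling the water to 0 °C releases 510×4.18×19.6 = 41783 J.
Fully melting the ice requires m_ice L_f = 504×334 = 168336 J.
Since 41783 < 168336 J, not all the ice melts; equilibrium is at 0 °C.
Mass melted = 41783/334 ≈ 125.1 g.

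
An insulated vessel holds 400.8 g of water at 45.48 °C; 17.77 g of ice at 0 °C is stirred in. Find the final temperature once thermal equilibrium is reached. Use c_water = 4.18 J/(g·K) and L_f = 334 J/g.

T_f ≈ 40.2 °C

Energy conservation, ΣQ = 0:
fusion: m_ice L_f = 17.77·334 = 5935.2; meltwater 0→T: 17.77·4.18·T = 74.28 T; water cools: 400.8·4.18·(T − 45.48) = 1675.3(T − 45.48)
1749.6 T = 76195 − 5935.2 = 70259
T ≈ 40.16 °C (positive, so assuming full melt was valid).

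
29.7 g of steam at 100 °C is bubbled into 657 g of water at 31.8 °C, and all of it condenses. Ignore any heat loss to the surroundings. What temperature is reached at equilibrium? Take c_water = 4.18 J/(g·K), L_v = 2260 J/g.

T_f ≈ 58.1 °C

Net heat exchanged in the isolated system is zero:
steam→water at 100 °C releases m L_v = 29.7·2260 = 67122; condensed water 100 °C→T: 124.15(T − 100); original water: 2746.3(T − 31.8)
2870.4 T = 67122 + 12415 + 87331 = 166868
T ≈ 58.13 °C — below 100 °C, confirming all the steam condensed.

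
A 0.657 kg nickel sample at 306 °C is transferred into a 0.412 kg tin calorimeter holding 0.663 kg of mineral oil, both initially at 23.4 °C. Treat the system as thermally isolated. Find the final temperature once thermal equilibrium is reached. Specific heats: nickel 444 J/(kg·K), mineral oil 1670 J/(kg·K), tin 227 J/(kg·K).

T_f ≈ 78.6 °C

Let T be the final temperature. ΣQ_i = 0:
0.657·444·(T − 306) + 0.663·1670·(T − 23.4) + 0.412·227·(T − 23.4) = 0
1492.4 T = 117360
T = 117360/1492.4 ≈ 78.64 °C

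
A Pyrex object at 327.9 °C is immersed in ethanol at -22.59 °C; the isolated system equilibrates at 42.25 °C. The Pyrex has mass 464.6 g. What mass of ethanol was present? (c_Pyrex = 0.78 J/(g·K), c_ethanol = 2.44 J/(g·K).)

m ≈ 654 g

Heat lost by the Pyrex = heat gained by the ethanol:
464.6×0.78×(327.9 − 42.25) = m×2.44×(42.25 − (-22.59))
158.21 m = 103516  ⇒  m ≈ 654.3 g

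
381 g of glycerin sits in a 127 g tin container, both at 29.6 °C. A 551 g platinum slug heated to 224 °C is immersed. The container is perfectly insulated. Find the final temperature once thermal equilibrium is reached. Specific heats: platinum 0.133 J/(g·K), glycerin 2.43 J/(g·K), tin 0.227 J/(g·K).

T_f ≈ 43.5 °C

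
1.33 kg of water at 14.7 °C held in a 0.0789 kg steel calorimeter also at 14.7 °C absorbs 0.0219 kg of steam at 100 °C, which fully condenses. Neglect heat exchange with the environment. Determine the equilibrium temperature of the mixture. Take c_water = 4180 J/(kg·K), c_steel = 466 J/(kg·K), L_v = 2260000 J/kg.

T_f ≈ 24.8 °C

Sum of m c ΔT and latent-heat terms is zero:
condense steam: −0.0219·2260000 = −49494; condensate cools 100→T: 0.0219·4180·(T − 100) = 91.54(T − 100); original water: 5559.4(T − 14.7); steel cup: 0.0789·466·(T − 14.7) = 36.77(T − 14.7)
5687.7 T = 49494 + 9154.2 + 82264 = 140912
T ≈ 24.77 °C — below 100 °C, confirming all the steam condensed.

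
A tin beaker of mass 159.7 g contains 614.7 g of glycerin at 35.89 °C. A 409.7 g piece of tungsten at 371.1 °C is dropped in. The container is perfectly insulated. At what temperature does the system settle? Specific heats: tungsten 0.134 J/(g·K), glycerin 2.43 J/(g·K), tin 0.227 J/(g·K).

T_f ≈ 47.5 °C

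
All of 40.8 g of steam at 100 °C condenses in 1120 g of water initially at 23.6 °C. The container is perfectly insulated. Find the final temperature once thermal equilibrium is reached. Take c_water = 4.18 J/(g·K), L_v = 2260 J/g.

T_f ≈ 45.3 °C

Energy conservation, ΣQ = 0:
condense steam: −40.8×2260 = −92208; condensate cools 100→T: 40.8×4.18×(T − 100) = 170.54(T − 100); original water: 4681.6(T − 23.6)
4852.1 T = 92208 + 17054 + 110486 = 219748
T ≈ 45.29 °C (< 100 °C, so full condensation is consistent).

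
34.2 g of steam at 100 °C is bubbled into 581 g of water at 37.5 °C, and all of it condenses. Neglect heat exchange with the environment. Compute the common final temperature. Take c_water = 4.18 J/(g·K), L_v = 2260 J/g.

Heat gained plus heat lost sum to zero:
condense steam: −34.2·2260 = −77292
  condensed water 100 °C→T: 142.96(T − 100)
  water warms: 581·4.18·(T − 37.5) = 2428.6(T − 37.5)
2571.5 T = 77292 + 14296 + 91072 = 182659
T ≈ 71.03 °C (< 100 °C, so full condensation is consistent).

T_f ≈ 71.0 °C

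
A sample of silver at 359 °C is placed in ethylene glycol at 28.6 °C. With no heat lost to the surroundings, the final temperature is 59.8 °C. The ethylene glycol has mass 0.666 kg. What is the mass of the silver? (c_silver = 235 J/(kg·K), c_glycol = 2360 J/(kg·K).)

m ≈ 0.697 kg

|Q_silver| = |Q_glycol|:
m·235·(359 − 59.8) = 0.666·2360·(59.8 − 28.6)
70312 m = 49039  ⇒  m ≈ 0.6974 kg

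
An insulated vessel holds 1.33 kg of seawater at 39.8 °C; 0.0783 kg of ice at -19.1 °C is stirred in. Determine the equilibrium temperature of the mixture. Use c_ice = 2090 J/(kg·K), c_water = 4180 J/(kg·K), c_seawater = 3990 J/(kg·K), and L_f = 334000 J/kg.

T_f ≈ 32.3 °C

Energy conservation, ΣQ = 0:
warm ice to 0 °C: 0.0783×2090×(0 − (-19.1)) = 3125.7; melt ice: 0.0783×334000 = 26152; meltwater 0→T: 0.0783×4180×T = 327.29 T; seawater cools: 1.33×3990×(T − 39.8) = 5306.7(T − 39.8)
5634 T = 211207 − 29278 = 181929
T ≈ 32.29 °C — above 0 °C, consistent with complete melting.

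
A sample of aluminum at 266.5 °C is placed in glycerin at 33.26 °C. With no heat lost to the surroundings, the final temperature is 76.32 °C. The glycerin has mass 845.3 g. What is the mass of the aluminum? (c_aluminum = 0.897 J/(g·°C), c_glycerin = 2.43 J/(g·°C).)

m ≈ 518 g

Energy conservation, ΣQ = 0:
m·0.897·(76.32 − 266.5) + 845.3·2.43·(76.32 − 33.26) = 0
-170.59 m = -88449
m = -88449/-170.59 ≈ 518.5 g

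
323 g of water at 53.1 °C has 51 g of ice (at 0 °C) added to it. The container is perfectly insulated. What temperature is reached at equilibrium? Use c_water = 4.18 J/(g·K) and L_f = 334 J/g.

T_f ≈ 35.0 °C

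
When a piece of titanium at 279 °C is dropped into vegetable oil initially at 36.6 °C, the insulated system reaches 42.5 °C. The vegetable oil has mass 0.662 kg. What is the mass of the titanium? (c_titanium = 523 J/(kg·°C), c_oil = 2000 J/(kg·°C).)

m ≈ 0.0632 kg

Heat lost by the titanium = heat gained by the oil:
m×523×(279 − 42.5) = 0.662×2000×(42.5 − 36.6)
123690 m = 7811.6  ⇒  m ≈ 0.06315 kg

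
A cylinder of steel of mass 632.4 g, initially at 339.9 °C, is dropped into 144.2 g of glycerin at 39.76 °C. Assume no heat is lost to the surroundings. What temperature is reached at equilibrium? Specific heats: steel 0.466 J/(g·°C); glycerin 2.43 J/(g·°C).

T_f ≈ 176.9 °C

T_f is the heat-capacity-weighted average of the initial temperatures:
T_f = (294.7·339.9 + 350.41·39.76) / (294.7 + 350.41)
    = 114100 / 645.1 ≈ 176.87 °C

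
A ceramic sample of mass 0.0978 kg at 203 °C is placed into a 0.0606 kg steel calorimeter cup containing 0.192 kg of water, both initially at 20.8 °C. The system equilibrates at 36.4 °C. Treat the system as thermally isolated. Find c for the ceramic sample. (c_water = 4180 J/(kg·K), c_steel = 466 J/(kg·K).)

c ≈ 795 J/(kg·K)

Setting the total heat transfer to zero:
0.0978×c×(36.4 − 203) + 0.192×4180×(36.4 − 20.8) + 0.0606×466×(36.4 − 20.8) = 0
-16.29 c = -12960
c = -12960/-16.29 ≈ 795.4 J/(kg·K)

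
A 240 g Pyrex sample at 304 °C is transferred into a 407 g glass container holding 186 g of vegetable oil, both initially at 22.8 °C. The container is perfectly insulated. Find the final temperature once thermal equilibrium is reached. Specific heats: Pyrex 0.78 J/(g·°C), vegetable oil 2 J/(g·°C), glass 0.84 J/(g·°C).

T_f ≈ 81.2 °C

T_f = Σ m_i c_i T_i / Σ m_i c_i:
T_f = (187.2×304 + 372×22.8 + 341.88×22.8) / (187.2 + 372 + 341.88)
    = 73185 / 901.08 ≈ 81.22 °C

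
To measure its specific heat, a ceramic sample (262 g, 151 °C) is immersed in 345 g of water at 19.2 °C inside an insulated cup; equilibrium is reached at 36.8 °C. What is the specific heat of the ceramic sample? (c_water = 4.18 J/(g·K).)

c ≈ 0.848 J/(g·K)

Heat gained plus heat lost sum to zero:
262·c·(36.8 − 151) + 345·4.18·(36.8 − 19.2) = 0
-29920 c = -25381
c = -25381/-29920 ≈ 0.8483 J/(g·K)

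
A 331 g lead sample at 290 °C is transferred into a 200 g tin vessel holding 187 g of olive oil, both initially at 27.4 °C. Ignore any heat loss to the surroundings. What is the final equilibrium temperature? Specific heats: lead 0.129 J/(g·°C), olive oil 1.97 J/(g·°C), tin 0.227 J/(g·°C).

Net heat exchanged in the isolated system is zero:
331·0.129·(T − 290) + 187·1.97·(T − 27.4) + 200·0.227·(T − 27.4) = 0
(42.7 + 368.39 + 45.4) T = 42.7·290 + 368.39·27.4 + 45.4·27.4
T = 23721/456.49 ≈ 51.96 °C

T_f ≈ 52.0 °C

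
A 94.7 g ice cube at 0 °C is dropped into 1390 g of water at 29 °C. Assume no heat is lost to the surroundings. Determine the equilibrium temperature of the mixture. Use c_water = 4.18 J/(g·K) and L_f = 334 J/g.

T_f ≈ 22.1 °C

Conservation of energy gives ΣQ = 0:
melt ice: 94.7·334 = 31630
  warm the meltwater: 395.85 T
  water cools: 1390·4.18·(T − 29) = 5810.2(T − 29)
6206 T = 168496 − 31630 = 136866
T ≈ 22.05 °C (positive, so assuming full melt was valid).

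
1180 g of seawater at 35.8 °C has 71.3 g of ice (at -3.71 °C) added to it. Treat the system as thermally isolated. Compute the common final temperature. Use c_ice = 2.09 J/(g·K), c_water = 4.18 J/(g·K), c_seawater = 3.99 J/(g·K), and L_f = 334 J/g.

Let T be the final temperature. ΣQ_i = 0:
warm ice to 0 °C: 71.3×2.09×(0 − (-3.71)) = 552.85
  fusion: m_ice L_f = 71.3×334 = 23814
  meltwater 0→T: 71.3×4.18×T = 298.03 T
  seawater cools: 1180×3.99×(T − 35.8) = 4708.2(T − 35.8)
5006.2 T = 168554 − 24367 = 144187
T ≈ 28.80 °C (positive, so assuming full melt was valid).

T_f ≈ 28.8 °C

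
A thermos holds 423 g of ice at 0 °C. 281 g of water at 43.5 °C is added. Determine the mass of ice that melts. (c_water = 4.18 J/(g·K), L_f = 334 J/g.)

Cooling the water to 0 °C releases 281×4.18×43.5 = 51094 J.
Fully melting the ice requires m_ice L_f = 423×334 = 141282 J.
51094 J < 141282 J, so only part of the ice melts and the system sits at 0 °C.
Mass melted = 51094/334 ≈ 153 g.

m_melted ≈ 153 g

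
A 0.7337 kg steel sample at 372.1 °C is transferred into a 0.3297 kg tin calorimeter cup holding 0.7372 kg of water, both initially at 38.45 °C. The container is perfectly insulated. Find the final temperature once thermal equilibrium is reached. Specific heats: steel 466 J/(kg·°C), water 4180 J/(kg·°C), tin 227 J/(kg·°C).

T_f ≈ 71.1 °C

Net heat exchanged in the isolated system is zero:
0.7337*466*(T − 372.1) + 0.7372*4180*(T − 38.45) + 0.3297*227*(T − 38.45) = 0
341.9(T − 372.1) + 3081.5(T − 38.45) + 74.84(T − 38.45) = 0
(341.9 + 3081.5 + 74.84) T = 341.9*372.1 + 3081.5*38.45 + 74.84*38.45
T = 248584 / 3498.2 = 71.1 °C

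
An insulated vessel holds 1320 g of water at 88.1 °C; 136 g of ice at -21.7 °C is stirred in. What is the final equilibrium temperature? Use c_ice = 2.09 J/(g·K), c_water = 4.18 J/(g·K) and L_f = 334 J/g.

Conservation of energy gives ΣQ = 0:
ice -21.7→0 °C: 136×2.09×21.7 = 6168
  melt ice: 136×334 = 45424
  meltwater 0→T: 136×4.18×T = 568.48 T
  water: 5517.6(T − 88.1)
6086.1 T = 486101 − 51592 = 434509
T ≈ 71.39 °C — above 0 °C, consistent with complete melting.

T_f ≈ 71.4 °C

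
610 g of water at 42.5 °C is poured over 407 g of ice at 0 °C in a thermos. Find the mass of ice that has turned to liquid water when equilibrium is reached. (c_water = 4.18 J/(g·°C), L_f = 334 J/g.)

m_melted ≈ 324 g

Cooling the water to 0 °C releases 610×4.18×42.5 = 108366 J.
Fully melting the ice requires m_ice L_f = 407×334 = 135938 J.
That's not enough to melt it all — equilibrium is at 0 °C with ice remaining.
m_melted×334 = 108366  ⇒  m_melted ≈ 324.5 g.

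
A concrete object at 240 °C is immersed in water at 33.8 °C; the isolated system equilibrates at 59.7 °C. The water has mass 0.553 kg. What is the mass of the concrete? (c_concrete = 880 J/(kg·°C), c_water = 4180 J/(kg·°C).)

Heat gained plus heat lost sum to zero:
m×880×(59.7 − 240) + 0.553×4180×(59.7 − 33.8) = 0
-158664 m = -59869
m = -59869/-158664 ≈ 0.3773 kg

m ≈ 0.377 kg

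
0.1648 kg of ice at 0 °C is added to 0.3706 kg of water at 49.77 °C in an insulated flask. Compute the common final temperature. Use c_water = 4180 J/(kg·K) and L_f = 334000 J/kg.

T_f ≈ 9.9 °C

Energy balance with sensible and latent terms:
latent heat to melt: 0.1648·334000 = 55043; meltwater 0→T: 0.1648·4180·T = 688.86 T; water: 1549.1(T − 49.77)
2238 T = 77099 − 55043 = 22056
T ≈ 9.86 °C — above 0 °C, consistent with complete melting.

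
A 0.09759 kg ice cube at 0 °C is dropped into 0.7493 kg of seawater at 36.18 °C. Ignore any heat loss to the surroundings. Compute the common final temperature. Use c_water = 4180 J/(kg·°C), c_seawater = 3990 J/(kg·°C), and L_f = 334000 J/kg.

T_f ≈ 22.2 °C

Energy balance with sensible and latent terms:
latent heat to melt: 0.09759×334000 = 32595
  warm the meltwater: 407.93 T
  seawater: 2989.7(T − 36.18)
3397.6 T = 108168 − 32595 = 75573
T ≈ 22.24 °C. Since T > 0 °C, the all-ice-melts assumption holds.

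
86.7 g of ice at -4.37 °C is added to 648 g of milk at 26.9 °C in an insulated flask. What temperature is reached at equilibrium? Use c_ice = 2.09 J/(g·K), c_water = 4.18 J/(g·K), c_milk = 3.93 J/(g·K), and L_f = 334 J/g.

T_f ≈ 13.3 °C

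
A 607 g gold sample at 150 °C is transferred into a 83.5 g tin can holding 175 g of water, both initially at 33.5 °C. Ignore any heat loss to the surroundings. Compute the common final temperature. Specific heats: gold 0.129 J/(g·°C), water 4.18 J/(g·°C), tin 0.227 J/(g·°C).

T_f ≈ 44.5 °C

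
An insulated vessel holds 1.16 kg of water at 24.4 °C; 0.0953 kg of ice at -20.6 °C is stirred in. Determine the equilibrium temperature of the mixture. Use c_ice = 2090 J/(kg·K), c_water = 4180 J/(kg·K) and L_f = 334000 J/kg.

T_f ≈ 15.7 °C

Net heat exchanged in the isolated system is zero:
warm ice to 0 °C: 0.0953×2090×(0 − (-20.6)) = 4103
  melt ice: 0.0953×334000 = 31830
  meltwater 0→T: 0.0953×4180×T = 398.35 T
  water cools: 1.16×4180×(T − 24.4) = 4848.8(T − 24.4)
5247.2 T = 118311 − 35933 = 82377
T ≈ 15.70 °C. Since T > 0 °C, the all-ice-melts assumption holds.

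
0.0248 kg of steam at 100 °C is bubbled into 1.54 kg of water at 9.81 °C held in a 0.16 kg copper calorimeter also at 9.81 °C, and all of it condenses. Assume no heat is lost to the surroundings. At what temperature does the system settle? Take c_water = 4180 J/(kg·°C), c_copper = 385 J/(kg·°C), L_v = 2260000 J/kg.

Let T be the final temperature. ΣQ_i = 0:
latent heat released on condensation: 0.0248×2260000 = 56048; condensate cools 100→T: 0.0248×4180×(T − 100) = 103.66(T − 100); original water: 6437.2(T − 9.81); copper cup: 0.16×385×(T − 9.81) = 61.6(T − 9.81)
6602.5 T = 56048 + 10366 + 63753 = 130168
T ≈ 19.72 °C (< 100 °C, so full condensation is consistent).

T_f ≈ 19.7 °C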